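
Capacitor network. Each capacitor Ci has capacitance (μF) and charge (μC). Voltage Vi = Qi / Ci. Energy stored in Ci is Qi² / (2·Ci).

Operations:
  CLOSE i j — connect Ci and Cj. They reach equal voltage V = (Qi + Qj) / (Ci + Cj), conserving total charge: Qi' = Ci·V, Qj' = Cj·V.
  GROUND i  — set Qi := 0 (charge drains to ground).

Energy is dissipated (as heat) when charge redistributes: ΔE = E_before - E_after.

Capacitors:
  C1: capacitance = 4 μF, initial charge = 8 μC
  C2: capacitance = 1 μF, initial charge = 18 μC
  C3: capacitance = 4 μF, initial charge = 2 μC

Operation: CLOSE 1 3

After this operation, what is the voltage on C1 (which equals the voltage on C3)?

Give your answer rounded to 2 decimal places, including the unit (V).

Initial: C1(4μF, Q=8μC, V=2.00V), C2(1μF, Q=18μC, V=18.00V), C3(4μF, Q=2μC, V=0.50V)
Op 1: CLOSE 1-3: Q_total=10.00, C_total=8.00, V=1.25; Q1=5.00, Q3=5.00; dissipated=2.250

Answer: 1.25 V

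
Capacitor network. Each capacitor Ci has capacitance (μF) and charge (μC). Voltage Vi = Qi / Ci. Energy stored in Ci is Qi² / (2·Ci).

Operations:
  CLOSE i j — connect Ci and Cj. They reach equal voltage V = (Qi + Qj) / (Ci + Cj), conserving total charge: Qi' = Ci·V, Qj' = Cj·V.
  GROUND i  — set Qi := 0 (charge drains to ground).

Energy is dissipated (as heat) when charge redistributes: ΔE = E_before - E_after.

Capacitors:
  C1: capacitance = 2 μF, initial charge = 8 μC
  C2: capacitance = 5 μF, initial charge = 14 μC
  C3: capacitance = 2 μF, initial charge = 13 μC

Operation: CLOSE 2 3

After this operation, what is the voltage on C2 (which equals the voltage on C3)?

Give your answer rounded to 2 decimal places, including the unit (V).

Initial: C1(2μF, Q=8μC, V=4.00V), C2(5μF, Q=14μC, V=2.80V), C3(2μF, Q=13μC, V=6.50V)
Op 1: CLOSE 2-3: Q_total=27.00, C_total=7.00, V=3.86; Q2=19.29, Q3=7.71; dissipated=9.779

Answer: 3.86 V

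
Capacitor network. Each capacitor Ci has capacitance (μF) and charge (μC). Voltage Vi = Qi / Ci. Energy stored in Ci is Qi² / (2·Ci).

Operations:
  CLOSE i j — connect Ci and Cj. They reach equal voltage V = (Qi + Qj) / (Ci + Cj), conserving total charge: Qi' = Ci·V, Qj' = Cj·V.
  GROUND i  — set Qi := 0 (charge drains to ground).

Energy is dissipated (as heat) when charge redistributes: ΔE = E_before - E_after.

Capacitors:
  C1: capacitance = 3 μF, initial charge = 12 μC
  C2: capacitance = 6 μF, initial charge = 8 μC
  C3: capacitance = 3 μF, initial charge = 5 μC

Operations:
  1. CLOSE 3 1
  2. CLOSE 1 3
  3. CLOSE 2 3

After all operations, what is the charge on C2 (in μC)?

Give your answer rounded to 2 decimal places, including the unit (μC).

Initial: C1(3μF, Q=12μC, V=4.00V), C2(6μF, Q=8μC, V=1.33V), C3(3μF, Q=5μC, V=1.67V)
Op 1: CLOSE 3-1: Q_total=17.00, C_total=6.00, V=2.83; Q3=8.50, Q1=8.50; dissipated=4.083
Op 2: CLOSE 1-3: Q_total=17.00, C_total=6.00, V=2.83; Q1=8.50, Q3=8.50; dissipated=0.000
Op 3: CLOSE 2-3: Q_total=16.50, C_total=9.00, V=1.83; Q2=11.00, Q3=5.50; dissipated=2.250
Final charges: Q1=8.50, Q2=11.00, Q3=5.50

Answer: 11.00 μC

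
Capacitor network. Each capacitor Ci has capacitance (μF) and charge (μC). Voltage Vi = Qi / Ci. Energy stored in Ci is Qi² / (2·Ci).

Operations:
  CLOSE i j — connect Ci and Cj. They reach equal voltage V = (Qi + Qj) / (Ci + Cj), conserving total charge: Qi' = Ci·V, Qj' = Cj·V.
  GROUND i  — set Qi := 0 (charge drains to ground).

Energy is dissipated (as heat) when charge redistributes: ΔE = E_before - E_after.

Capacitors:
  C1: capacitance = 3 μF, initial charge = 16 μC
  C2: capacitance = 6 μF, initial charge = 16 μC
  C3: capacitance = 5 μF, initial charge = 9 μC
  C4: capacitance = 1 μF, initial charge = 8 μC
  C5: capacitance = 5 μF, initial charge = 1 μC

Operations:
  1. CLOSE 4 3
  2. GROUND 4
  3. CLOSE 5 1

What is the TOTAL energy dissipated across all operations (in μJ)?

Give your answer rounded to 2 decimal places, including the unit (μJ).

Answer: 44.73 μJ

Derivation:
Initial: C1(3μF, Q=16μC, V=5.33V), C2(6μF, Q=16μC, V=2.67V), C3(5μF, Q=9μC, V=1.80V), C4(1μF, Q=8μC, V=8.00V), C5(5μF, Q=1μC, V=0.20V)
Op 1: CLOSE 4-3: Q_total=17.00, C_total=6.00, V=2.83; Q4=2.83, Q3=14.17; dissipated=16.017
Op 2: GROUND 4: Q4=0; energy lost=4.014
Op 3: CLOSE 5-1: Q_total=17.00, C_total=8.00, V=2.12; Q5=10.62, Q1=6.38; dissipated=24.704
Total dissipated: 44.735 μJ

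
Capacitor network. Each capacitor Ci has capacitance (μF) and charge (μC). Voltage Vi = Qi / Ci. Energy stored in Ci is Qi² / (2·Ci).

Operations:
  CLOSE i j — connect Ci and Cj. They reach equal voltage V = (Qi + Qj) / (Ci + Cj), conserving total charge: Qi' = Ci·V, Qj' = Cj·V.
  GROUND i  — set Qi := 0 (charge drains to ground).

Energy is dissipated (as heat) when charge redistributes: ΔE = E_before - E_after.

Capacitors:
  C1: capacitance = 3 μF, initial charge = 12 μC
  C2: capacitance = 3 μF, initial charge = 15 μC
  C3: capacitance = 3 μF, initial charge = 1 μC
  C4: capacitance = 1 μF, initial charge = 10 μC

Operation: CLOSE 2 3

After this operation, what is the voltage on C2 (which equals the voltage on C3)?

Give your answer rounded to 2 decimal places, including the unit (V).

Answer: 2.67 V

Derivation:
Initial: C1(3μF, Q=12μC, V=4.00V), C2(3μF, Q=15μC, V=5.00V), C3(3μF, Q=1μC, V=0.33V), C4(1μF, Q=10μC, V=10.00V)
Op 1: CLOSE 2-3: Q_total=16.00, C_total=6.00, V=2.67; Q2=8.00, Q3=8.00; dissipated=16.333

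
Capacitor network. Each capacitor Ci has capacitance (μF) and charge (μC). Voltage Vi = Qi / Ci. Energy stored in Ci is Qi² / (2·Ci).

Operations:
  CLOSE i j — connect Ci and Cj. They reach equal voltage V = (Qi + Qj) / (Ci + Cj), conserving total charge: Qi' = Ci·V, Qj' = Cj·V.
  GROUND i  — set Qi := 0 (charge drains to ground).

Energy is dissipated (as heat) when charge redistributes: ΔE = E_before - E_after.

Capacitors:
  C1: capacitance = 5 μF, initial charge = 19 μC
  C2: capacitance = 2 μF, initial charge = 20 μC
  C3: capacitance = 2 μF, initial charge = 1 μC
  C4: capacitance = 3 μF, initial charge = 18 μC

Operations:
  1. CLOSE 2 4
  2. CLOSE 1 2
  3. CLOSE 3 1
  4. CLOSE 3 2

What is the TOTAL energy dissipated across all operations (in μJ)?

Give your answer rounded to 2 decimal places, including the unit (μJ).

Answer: 34.44 μJ

Derivation:
Initial: C1(5μF, Q=19μC, V=3.80V), C2(2μF, Q=20μC, V=10.00V), C3(2μF, Q=1μC, V=0.50V), C4(3μF, Q=18μC, V=6.00V)
Op 1: CLOSE 2-4: Q_total=38.00, C_total=5.00, V=7.60; Q2=15.20, Q4=22.80; dissipated=9.600
Op 2: CLOSE 1-2: Q_total=34.20, C_total=7.00, V=4.89; Q1=24.43, Q2=9.77; dissipated=10.314
Op 3: CLOSE 3-1: Q_total=25.43, C_total=7.00, V=3.63; Q3=7.27, Q1=18.16; dissipated=13.739
Op 4: CLOSE 3-2: Q_total=17.04, C_total=4.00, V=4.26; Q3=8.52, Q2=8.52; dissipated=0.785
Total dissipated: 34.438 μJ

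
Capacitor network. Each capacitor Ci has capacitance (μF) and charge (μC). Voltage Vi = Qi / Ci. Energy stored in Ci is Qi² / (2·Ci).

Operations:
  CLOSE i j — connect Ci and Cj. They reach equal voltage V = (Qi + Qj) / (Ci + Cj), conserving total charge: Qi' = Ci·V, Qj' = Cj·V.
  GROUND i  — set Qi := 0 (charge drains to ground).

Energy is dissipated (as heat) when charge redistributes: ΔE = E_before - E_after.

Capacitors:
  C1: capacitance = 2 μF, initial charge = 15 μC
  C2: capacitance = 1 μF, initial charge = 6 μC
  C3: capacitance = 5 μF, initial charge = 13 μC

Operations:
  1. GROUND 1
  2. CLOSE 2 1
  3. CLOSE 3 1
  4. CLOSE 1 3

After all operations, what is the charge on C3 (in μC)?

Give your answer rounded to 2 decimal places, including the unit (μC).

Answer: 12.14 μC

Derivation:
Initial: C1(2μF, Q=15μC, V=7.50V), C2(1μF, Q=6μC, V=6.00V), C3(5μF, Q=13μC, V=2.60V)
Op 1: GROUND 1: Q1=0; energy lost=56.250
Op 2: CLOSE 2-1: Q_total=6.00, C_total=3.00, V=2.00; Q2=2.00, Q1=4.00; dissipated=12.000
Op 3: CLOSE 3-1: Q_total=17.00, C_total=7.00, V=2.43; Q3=12.14, Q1=4.86; dissipated=0.257
Op 4: CLOSE 1-3: Q_total=17.00, C_total=7.00, V=2.43; Q1=4.86, Q3=12.14; dissipated=0.000
Final charges: Q1=4.86, Q2=2.00, Q3=12.14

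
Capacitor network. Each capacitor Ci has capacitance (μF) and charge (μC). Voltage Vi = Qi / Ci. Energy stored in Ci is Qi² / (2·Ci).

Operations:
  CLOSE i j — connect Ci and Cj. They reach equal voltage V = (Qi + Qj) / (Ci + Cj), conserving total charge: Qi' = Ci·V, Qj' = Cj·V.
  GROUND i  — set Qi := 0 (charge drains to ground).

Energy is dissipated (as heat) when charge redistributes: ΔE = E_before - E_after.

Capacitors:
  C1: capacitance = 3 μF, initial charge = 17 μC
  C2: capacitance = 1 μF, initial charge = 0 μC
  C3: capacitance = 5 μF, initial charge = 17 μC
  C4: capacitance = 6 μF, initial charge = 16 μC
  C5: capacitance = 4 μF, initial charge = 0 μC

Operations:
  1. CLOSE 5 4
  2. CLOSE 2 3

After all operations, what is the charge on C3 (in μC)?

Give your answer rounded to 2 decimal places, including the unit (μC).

Answer: 14.17 μC

Derivation:
Initial: C1(3μF, Q=17μC, V=5.67V), C2(1μF, Q=0μC, V=0.00V), C3(5μF, Q=17μC, V=3.40V), C4(6μF, Q=16μC, V=2.67V), C5(4μF, Q=0μC, V=0.00V)
Op 1: CLOSE 5-4: Q_total=16.00, C_total=10.00, V=1.60; Q5=6.40, Q4=9.60; dissipated=8.533
Op 2: CLOSE 2-3: Q_total=17.00, C_total=6.00, V=2.83; Q2=2.83, Q3=14.17; dissipated=4.817
Final charges: Q1=17.00, Q2=2.83, Q3=14.17, Q4=9.60, Q5=6.40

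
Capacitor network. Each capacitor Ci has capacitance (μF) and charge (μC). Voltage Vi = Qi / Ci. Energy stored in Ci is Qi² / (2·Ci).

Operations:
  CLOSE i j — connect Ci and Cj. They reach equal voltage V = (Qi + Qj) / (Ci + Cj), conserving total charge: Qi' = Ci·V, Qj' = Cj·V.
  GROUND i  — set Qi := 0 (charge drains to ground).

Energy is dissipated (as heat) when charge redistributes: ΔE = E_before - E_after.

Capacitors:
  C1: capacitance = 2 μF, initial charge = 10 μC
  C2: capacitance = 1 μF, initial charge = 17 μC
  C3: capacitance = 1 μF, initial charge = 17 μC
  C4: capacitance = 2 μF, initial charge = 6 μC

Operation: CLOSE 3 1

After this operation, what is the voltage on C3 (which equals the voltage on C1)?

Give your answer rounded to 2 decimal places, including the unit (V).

Initial: C1(2μF, Q=10μC, V=5.00V), C2(1μF, Q=17μC, V=17.00V), C3(1μF, Q=17μC, V=17.00V), C4(2μF, Q=6μC, V=3.00V)
Op 1: CLOSE 3-1: Q_total=27.00, C_total=3.00, V=9.00; Q3=9.00, Q1=18.00; dissipated=48.000

Answer: 9.00 V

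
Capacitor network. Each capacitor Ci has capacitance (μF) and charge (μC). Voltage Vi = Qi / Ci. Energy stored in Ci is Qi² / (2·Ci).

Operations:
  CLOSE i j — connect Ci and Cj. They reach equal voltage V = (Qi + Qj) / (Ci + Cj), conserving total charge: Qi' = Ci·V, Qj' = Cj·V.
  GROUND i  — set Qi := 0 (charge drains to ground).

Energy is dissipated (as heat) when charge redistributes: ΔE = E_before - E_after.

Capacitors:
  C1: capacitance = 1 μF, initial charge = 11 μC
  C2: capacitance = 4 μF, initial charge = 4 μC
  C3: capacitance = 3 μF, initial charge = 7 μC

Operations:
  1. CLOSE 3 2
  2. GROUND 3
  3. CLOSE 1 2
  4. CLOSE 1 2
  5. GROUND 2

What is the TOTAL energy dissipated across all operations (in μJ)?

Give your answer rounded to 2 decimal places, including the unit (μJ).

Initial: C1(1μF, Q=11μC, V=11.00V), C2(4μF, Q=4μC, V=1.00V), C3(3μF, Q=7μC, V=2.33V)
Op 1: CLOSE 3-2: Q_total=11.00, C_total=7.00, V=1.57; Q3=4.71, Q2=6.29; dissipated=1.524
Op 2: GROUND 3: Q3=0; energy lost=3.704
Op 3: CLOSE 1-2: Q_total=17.29, C_total=5.00, V=3.46; Q1=3.46, Q2=13.83; dissipated=35.559
Op 4: CLOSE 1-2: Q_total=17.29, C_total=5.00, V=3.46; Q1=3.46, Q2=13.83; dissipated=0.000
Op 5: GROUND 2: Q2=0; energy lost=23.904
Total dissipated: 64.691 μJ

Answer: 64.69 μJ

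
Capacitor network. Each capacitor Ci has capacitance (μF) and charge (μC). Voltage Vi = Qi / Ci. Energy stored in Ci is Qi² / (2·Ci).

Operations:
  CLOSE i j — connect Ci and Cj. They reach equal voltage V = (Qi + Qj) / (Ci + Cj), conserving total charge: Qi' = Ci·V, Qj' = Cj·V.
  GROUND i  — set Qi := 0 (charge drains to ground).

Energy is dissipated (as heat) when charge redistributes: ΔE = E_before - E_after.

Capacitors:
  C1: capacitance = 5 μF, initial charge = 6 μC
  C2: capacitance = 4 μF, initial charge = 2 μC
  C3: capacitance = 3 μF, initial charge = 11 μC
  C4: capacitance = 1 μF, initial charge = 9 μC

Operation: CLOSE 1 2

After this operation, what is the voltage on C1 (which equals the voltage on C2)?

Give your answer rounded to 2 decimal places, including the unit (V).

Initial: C1(5μF, Q=6μC, V=1.20V), C2(4μF, Q=2μC, V=0.50V), C3(3μF, Q=11μC, V=3.67V), C4(1μF, Q=9μC, V=9.00V)
Op 1: CLOSE 1-2: Q_total=8.00, C_total=9.00, V=0.89; Q1=4.44, Q2=3.56; dissipated=0.544

Answer: 0.89 V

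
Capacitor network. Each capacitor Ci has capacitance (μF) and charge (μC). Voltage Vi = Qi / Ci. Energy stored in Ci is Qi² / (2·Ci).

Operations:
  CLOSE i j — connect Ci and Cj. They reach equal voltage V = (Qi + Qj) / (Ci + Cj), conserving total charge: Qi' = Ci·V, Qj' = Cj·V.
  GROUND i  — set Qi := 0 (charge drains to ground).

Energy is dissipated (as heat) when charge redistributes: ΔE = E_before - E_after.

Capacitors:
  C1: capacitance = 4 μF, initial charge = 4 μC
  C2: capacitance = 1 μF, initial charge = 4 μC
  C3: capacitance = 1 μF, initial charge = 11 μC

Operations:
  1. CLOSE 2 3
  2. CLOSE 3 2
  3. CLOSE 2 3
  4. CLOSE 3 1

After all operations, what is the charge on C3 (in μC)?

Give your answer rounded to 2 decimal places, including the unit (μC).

Answer: 2.30 μC

Derivation:
Initial: C1(4μF, Q=4μC, V=1.00V), C2(1μF, Q=4μC, V=4.00V), C3(1μF, Q=11μC, V=11.00V)
Op 1: CLOSE 2-3: Q_total=15.00, C_total=2.00, V=7.50; Q2=7.50, Q3=7.50; dissipated=12.250
Op 2: CLOSE 3-2: Q_total=15.00, C_total=2.00, V=7.50; Q3=7.50, Q2=7.50; dissipated=0.000
Op 3: CLOSE 2-3: Q_total=15.00, C_total=2.00, V=7.50; Q2=7.50, Q3=7.50; dissipated=0.000
Op 4: CLOSE 3-1: Q_total=11.50, C_total=5.00, V=2.30; Q3=2.30, Q1=9.20; dissipated=16.900
Final charges: Q1=9.20, Q2=7.50, Q3=2.30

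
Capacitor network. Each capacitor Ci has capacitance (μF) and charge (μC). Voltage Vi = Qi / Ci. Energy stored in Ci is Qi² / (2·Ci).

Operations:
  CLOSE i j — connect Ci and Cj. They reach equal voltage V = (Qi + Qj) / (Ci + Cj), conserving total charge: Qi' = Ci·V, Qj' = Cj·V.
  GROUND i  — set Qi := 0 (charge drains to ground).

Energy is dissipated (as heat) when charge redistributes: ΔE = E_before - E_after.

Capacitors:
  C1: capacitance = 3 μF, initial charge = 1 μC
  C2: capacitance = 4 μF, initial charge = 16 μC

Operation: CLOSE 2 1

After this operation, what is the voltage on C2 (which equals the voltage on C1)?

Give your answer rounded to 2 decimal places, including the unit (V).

Initial: C1(3μF, Q=1μC, V=0.33V), C2(4μF, Q=16μC, V=4.00V)
Op 1: CLOSE 2-1: Q_total=17.00, C_total=7.00, V=2.43; Q2=9.71, Q1=7.29; dissipated=11.524

Answer: 2.43 V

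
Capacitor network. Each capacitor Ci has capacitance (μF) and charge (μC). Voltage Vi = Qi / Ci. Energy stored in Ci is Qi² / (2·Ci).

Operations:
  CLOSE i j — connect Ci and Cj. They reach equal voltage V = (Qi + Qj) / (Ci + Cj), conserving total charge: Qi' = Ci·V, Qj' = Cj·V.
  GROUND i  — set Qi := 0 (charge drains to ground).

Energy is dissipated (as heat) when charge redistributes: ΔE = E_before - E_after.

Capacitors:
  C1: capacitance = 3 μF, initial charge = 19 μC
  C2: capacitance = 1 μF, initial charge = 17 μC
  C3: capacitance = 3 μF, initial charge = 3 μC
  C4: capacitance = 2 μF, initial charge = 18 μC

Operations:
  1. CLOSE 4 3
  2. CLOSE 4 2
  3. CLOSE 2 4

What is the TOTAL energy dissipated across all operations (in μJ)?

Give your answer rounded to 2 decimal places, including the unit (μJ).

Answer: 93.01 μJ

Derivation:
Initial: C1(3μF, Q=19μC, V=6.33V), C2(1μF, Q=17μC, V=17.00V), C3(3μF, Q=3μC, V=1.00V), C4(2μF, Q=18μC, V=9.00V)
Op 1: CLOSE 4-3: Q_total=21.00, C_total=5.00, V=4.20; Q4=8.40, Q3=12.60; dissipated=38.400
Op 2: CLOSE 4-2: Q_total=25.40, C_total=3.00, V=8.47; Q4=16.93, Q2=8.47; dissipated=54.613
Op 3: CLOSE 2-4: Q_total=25.40, C_total=3.00, V=8.47; Q2=8.47, Q4=16.93; dissipated=0.000
Total dissipated: 93.013 μJ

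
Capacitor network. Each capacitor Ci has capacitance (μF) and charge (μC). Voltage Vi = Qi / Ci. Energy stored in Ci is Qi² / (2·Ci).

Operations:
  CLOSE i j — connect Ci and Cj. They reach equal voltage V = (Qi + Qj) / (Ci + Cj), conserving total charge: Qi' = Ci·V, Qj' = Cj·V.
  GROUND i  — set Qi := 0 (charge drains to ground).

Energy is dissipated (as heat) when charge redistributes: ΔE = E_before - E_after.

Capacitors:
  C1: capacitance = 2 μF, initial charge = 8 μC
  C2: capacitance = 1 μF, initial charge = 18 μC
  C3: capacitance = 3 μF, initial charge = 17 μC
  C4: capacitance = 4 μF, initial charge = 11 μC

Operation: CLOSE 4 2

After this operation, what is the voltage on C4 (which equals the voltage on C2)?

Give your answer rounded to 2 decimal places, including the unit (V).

Answer: 5.80 V

Derivation:
Initial: C1(2μF, Q=8μC, V=4.00V), C2(1μF, Q=18μC, V=18.00V), C3(3μF, Q=17μC, V=5.67V), C4(4μF, Q=11μC, V=2.75V)
Op 1: CLOSE 4-2: Q_total=29.00, C_total=5.00, V=5.80; Q4=23.20, Q2=5.80; dissipated=93.025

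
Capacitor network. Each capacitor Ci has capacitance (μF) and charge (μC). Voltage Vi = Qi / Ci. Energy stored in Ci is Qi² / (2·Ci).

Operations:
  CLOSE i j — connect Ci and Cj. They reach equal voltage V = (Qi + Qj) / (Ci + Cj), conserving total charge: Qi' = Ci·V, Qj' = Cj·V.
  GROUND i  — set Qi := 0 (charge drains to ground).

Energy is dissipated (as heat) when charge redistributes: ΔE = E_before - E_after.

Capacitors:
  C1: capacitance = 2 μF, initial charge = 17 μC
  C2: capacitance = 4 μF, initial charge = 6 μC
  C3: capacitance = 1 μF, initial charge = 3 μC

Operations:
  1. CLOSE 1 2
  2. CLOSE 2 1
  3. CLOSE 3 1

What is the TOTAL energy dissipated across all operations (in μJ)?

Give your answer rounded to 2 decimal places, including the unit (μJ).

Answer: 32.90 μJ

Derivation:
Initial: C1(2μF, Q=17μC, V=8.50V), C2(4μF, Q=6μC, V=1.50V), C3(1μF, Q=3μC, V=3.00V)
Op 1: CLOSE 1-2: Q_total=23.00, C_total=6.00, V=3.83; Q1=7.67, Q2=15.33; dissipated=32.667
Op 2: CLOSE 2-1: Q_total=23.00, C_total=6.00, V=3.83; Q2=15.33, Q1=7.67; dissipated=0.000
Op 3: CLOSE 3-1: Q_total=10.67, C_total=3.00, V=3.56; Q3=3.56, Q1=7.11; dissipated=0.231
Total dissipated: 32.898 μJ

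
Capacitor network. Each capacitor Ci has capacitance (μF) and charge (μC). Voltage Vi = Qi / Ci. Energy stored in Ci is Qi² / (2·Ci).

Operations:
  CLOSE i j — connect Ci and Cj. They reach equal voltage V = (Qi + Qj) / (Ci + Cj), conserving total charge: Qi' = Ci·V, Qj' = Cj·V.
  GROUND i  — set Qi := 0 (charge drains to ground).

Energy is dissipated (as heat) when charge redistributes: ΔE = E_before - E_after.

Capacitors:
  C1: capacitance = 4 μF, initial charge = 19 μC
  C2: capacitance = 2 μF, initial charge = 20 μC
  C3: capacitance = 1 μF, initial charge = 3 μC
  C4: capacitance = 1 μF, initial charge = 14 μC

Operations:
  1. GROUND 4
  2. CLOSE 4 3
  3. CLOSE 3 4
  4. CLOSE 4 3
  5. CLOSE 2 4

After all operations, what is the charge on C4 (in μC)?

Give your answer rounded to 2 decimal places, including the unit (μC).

Initial: C1(4μF, Q=19μC, V=4.75V), C2(2μF, Q=20μC, V=10.00V), C3(1μF, Q=3μC, V=3.00V), C4(1μF, Q=14μC, V=14.00V)
Op 1: GROUND 4: Q4=0; energy lost=98.000
Op 2: CLOSE 4-3: Q_total=3.00, C_total=2.00, V=1.50; Q4=1.50, Q3=1.50; dissipated=2.250
Op 3: CLOSE 3-4: Q_total=3.00, C_total=2.00, V=1.50; Q3=1.50, Q4=1.50; dissipated=0.000
Op 4: CLOSE 4-3: Q_total=3.00, C_total=2.00, V=1.50; Q4=1.50, Q3=1.50; dissipated=0.000
Op 5: CLOSE 2-4: Q_total=21.50, C_total=3.00, V=7.17; Q2=14.33, Q4=7.17; dissipated=24.083
Final charges: Q1=19.00, Q2=14.33, Q3=1.50, Q4=7.17

Answer: 7.17 μC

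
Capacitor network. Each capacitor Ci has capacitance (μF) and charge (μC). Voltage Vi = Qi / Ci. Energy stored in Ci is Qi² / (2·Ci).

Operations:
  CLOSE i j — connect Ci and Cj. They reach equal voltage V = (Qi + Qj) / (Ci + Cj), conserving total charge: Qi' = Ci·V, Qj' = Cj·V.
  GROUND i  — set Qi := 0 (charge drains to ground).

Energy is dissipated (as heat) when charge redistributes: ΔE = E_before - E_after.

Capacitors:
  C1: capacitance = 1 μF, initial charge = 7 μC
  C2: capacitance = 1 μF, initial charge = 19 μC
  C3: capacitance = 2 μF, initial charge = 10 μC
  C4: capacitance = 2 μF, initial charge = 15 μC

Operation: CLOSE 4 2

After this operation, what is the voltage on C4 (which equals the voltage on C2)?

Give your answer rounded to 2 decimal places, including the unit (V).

Initial: C1(1μF, Q=7μC, V=7.00V), C2(1μF, Q=19μC, V=19.00V), C3(2μF, Q=10μC, V=5.00V), C4(2μF, Q=15μC, V=7.50V)
Op 1: CLOSE 4-2: Q_total=34.00, C_total=3.00, V=11.33; Q4=22.67, Q2=11.33; dissipated=44.083

Answer: 11.33 V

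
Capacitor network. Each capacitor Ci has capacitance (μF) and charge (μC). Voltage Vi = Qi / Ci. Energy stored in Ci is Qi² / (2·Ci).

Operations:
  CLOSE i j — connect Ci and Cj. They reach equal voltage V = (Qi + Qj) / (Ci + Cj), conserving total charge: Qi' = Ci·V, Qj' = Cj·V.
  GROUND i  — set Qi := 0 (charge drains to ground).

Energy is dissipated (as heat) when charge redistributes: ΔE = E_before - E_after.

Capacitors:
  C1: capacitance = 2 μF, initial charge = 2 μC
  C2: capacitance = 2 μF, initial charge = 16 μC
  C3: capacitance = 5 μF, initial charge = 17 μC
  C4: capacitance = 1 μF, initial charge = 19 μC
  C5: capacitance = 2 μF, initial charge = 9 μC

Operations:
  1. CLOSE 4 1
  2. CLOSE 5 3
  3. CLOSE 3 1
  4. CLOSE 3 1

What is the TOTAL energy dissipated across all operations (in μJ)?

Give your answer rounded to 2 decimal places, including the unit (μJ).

Initial: C1(2μF, Q=2μC, V=1.00V), C2(2μF, Q=16μC, V=8.00V), C3(5μF, Q=17μC, V=3.40V), C4(1μF, Q=19μC, V=19.00V), C5(2μF, Q=9μC, V=4.50V)
Op 1: CLOSE 4-1: Q_total=21.00, C_total=3.00, V=7.00; Q4=7.00, Q1=14.00; dissipated=108.000
Op 2: CLOSE 5-3: Q_total=26.00, C_total=7.00, V=3.71; Q5=7.43, Q3=18.57; dissipated=0.864
Op 3: CLOSE 3-1: Q_total=32.57, C_total=7.00, V=4.65; Q3=23.27, Q1=9.31; dissipated=7.711
Op 4: CLOSE 3-1: Q_total=32.57, C_total=7.00, V=4.65; Q3=23.27, Q1=9.31; dissipated=0.000
Total dissipated: 116.576 μJ

Answer: 116.58 μJ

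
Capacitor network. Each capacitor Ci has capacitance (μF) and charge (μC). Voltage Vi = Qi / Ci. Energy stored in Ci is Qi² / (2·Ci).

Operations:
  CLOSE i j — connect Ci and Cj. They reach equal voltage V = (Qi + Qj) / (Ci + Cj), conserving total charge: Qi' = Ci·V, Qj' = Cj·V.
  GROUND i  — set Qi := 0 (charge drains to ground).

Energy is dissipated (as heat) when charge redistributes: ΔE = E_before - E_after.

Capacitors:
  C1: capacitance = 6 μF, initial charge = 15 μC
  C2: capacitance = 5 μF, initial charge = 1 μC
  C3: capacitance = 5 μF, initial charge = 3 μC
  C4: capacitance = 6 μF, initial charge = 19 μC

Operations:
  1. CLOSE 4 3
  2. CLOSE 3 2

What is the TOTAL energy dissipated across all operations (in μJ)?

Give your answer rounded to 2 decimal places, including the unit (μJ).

Answer: 13.03 μJ

Derivation:
Initial: C1(6μF, Q=15μC, V=2.50V), C2(5μF, Q=1μC, V=0.20V), C3(5μF, Q=3μC, V=0.60V), C4(6μF, Q=19μC, V=3.17V)
Op 1: CLOSE 4-3: Q_total=22.00, C_total=11.00, V=2.00; Q4=12.00, Q3=10.00; dissipated=8.983
Op 2: CLOSE 3-2: Q_total=11.00, C_total=10.00, V=1.10; Q3=5.50, Q2=5.50; dissipated=4.050
Total dissipated: 13.033 μJ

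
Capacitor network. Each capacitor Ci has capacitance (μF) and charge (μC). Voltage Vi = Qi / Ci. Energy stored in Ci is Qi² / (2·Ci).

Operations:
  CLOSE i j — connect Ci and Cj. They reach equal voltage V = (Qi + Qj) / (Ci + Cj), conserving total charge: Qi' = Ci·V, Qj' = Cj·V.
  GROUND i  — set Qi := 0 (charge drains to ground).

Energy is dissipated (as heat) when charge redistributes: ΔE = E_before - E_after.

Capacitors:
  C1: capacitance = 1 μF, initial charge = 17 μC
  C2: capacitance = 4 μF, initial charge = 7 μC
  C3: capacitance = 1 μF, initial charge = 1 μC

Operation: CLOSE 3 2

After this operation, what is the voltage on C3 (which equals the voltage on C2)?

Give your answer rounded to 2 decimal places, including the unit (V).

Initial: C1(1μF, Q=17μC, V=17.00V), C2(4μF, Q=7μC, V=1.75V), C3(1μF, Q=1μC, V=1.00V)
Op 1: CLOSE 3-2: Q_total=8.00, C_total=5.00, V=1.60; Q3=1.60, Q2=6.40; dissipated=0.225

Answer: 1.60 V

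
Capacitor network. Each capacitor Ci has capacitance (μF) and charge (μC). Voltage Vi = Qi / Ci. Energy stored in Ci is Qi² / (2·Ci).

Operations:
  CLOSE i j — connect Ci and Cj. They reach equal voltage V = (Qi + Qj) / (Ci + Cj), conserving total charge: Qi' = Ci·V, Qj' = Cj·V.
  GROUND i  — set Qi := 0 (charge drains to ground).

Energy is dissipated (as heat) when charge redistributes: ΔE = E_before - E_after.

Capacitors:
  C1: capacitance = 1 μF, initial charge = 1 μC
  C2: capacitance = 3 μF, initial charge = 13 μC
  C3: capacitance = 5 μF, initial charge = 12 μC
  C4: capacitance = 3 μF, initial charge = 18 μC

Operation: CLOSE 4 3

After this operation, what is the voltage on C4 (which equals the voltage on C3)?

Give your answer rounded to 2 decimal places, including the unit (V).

Initial: C1(1μF, Q=1μC, V=1.00V), C2(3μF, Q=13μC, V=4.33V), C3(5μF, Q=12μC, V=2.40V), C4(3μF, Q=18μC, V=6.00V)
Op 1: CLOSE 4-3: Q_total=30.00, C_total=8.00, V=3.75; Q4=11.25, Q3=18.75; dissipated=12.150

Answer: 3.75 V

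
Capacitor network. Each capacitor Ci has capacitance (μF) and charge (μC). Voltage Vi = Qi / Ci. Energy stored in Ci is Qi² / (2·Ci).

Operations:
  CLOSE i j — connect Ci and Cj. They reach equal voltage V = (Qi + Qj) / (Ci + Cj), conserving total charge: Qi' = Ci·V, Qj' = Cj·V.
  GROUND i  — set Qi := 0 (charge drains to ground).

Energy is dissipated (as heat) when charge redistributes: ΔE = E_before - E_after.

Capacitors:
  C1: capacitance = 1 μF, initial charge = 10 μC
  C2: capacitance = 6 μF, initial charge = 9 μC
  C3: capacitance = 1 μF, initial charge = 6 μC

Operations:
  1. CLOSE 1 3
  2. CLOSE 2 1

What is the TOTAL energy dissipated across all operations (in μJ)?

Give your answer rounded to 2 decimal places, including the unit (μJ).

Initial: C1(1μF, Q=10μC, V=10.00V), C2(6μF, Q=9μC, V=1.50V), C3(1μF, Q=6μC, V=6.00V)
Op 1: CLOSE 1-3: Q_total=16.00, C_total=2.00, V=8.00; Q1=8.00, Q3=8.00; dissipated=4.000
Op 2: CLOSE 2-1: Q_total=17.00, C_total=7.00, V=2.43; Q2=14.57, Q1=2.43; dissipated=18.107
Total dissipated: 22.107 μJ

Answer: 22.11 μJ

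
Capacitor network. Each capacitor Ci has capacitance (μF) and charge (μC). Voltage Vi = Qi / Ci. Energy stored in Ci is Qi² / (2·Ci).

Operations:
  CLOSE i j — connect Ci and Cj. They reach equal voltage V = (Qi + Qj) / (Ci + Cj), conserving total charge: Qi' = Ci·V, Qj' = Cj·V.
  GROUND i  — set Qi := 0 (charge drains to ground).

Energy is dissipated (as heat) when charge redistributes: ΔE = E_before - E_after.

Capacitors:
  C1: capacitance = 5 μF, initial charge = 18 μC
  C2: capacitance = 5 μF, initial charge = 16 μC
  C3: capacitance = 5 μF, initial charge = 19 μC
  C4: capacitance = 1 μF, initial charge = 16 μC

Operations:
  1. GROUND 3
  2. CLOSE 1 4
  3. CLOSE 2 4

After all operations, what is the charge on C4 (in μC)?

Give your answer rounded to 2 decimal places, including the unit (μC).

Initial: C1(5μF, Q=18μC, V=3.60V), C2(5μF, Q=16μC, V=3.20V), C3(5μF, Q=19μC, V=3.80V), C4(1μF, Q=16μC, V=16.00V)
Op 1: GROUND 3: Q3=0; energy lost=36.100
Op 2: CLOSE 1-4: Q_total=34.00, C_total=6.00, V=5.67; Q1=28.33, Q4=5.67; dissipated=64.067
Op 3: CLOSE 2-4: Q_total=21.67, C_total=6.00, V=3.61; Q2=18.06, Q4=3.61; dissipated=2.535
Final charges: Q1=28.33, Q2=18.06, Q3=0.00, Q4=3.61

Answer: 3.61 μC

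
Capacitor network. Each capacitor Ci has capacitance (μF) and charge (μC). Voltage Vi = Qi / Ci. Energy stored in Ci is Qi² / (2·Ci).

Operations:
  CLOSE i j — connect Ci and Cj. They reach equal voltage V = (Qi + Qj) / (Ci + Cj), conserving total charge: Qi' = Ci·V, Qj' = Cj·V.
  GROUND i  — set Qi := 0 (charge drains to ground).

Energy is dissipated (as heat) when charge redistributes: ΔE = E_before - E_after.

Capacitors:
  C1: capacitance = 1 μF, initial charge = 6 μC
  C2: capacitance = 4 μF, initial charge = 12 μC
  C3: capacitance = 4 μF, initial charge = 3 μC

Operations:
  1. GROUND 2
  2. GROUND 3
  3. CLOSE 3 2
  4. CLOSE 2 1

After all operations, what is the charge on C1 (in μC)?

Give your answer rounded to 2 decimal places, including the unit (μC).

Answer: 1.20 μC

Derivation:
Initial: C1(1μF, Q=6μC, V=6.00V), C2(4μF, Q=12μC, V=3.00V), C3(4μF, Q=3μC, V=0.75V)
Op 1: GROUND 2: Q2=0; energy lost=18.000
Op 2: GROUND 3: Q3=0; energy lost=1.125
Op 3: CLOSE 3-2: Q_total=0.00, C_total=8.00, V=0.00; Q3=0.00, Q2=0.00; dissipated=0.000
Op 4: CLOSE 2-1: Q_total=6.00, C_total=5.00, V=1.20; Q2=4.80, Q1=1.20; dissipated=14.400
Final charges: Q1=1.20, Q2=4.80, Q3=0.00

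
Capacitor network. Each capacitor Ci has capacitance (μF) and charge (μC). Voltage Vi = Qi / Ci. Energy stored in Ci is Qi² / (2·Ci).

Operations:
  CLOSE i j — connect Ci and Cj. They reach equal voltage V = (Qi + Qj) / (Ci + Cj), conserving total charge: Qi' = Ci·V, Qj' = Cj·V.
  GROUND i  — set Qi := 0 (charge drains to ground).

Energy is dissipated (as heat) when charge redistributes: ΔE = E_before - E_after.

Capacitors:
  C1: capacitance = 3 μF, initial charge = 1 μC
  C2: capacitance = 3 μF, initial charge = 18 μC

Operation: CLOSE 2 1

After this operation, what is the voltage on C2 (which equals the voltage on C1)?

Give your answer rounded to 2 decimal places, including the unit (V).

Initial: C1(3μF, Q=1μC, V=0.33V), C2(3μF, Q=18μC, V=6.00V)
Op 1: CLOSE 2-1: Q_total=19.00, C_total=6.00, V=3.17; Q2=9.50, Q1=9.50; dissipated=24.083

Answer: 3.17 V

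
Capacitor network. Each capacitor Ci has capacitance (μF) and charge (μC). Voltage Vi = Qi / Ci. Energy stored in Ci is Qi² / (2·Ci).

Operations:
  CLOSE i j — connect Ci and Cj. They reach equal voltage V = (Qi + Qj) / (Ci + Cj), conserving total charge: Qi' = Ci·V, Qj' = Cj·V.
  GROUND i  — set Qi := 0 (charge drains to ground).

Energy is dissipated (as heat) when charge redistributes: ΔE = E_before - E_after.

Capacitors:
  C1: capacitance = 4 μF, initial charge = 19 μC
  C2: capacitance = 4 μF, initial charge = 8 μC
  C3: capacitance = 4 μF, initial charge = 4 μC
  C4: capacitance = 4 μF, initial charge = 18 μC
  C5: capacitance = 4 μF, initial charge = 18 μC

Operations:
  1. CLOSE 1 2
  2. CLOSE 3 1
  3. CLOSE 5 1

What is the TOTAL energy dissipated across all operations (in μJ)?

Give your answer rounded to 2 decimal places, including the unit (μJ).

Answer: 18.55 μJ

Derivation:
Initial: C1(4μF, Q=19μC, V=4.75V), C2(4μF, Q=8μC, V=2.00V), C3(4μF, Q=4μC, V=1.00V), C4(4μF, Q=18μC, V=4.50V), C5(4μF, Q=18μC, V=4.50V)
Op 1: CLOSE 1-2: Q_total=27.00, C_total=8.00, V=3.38; Q1=13.50, Q2=13.50; dissipated=7.562
Op 2: CLOSE 3-1: Q_total=17.50, C_total=8.00, V=2.19; Q3=8.75, Q1=8.75; dissipated=5.641
Op 3: CLOSE 5-1: Q_total=26.75, C_total=8.00, V=3.34; Q5=13.38, Q1=13.38; dissipated=5.348
Total dissipated: 18.551 μJ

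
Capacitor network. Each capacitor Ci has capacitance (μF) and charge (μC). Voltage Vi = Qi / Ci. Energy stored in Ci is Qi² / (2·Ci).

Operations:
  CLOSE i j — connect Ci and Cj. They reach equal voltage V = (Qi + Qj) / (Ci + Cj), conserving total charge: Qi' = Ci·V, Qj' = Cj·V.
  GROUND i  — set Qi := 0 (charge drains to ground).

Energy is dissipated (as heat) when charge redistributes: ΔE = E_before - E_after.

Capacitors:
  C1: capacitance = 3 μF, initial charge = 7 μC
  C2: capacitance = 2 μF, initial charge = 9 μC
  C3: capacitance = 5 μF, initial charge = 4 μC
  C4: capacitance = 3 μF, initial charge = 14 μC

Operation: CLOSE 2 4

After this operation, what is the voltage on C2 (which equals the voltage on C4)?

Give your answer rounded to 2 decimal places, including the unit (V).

Answer: 4.60 V

Derivation:
Initial: C1(3μF, Q=7μC, V=2.33V), C2(2μF, Q=9μC, V=4.50V), C3(5μF, Q=4μC, V=0.80V), C4(3μF, Q=14μC, V=4.67V)
Op 1: CLOSE 2-4: Q_total=23.00, C_total=5.00, V=4.60; Q2=9.20, Q4=13.80; dissipated=0.017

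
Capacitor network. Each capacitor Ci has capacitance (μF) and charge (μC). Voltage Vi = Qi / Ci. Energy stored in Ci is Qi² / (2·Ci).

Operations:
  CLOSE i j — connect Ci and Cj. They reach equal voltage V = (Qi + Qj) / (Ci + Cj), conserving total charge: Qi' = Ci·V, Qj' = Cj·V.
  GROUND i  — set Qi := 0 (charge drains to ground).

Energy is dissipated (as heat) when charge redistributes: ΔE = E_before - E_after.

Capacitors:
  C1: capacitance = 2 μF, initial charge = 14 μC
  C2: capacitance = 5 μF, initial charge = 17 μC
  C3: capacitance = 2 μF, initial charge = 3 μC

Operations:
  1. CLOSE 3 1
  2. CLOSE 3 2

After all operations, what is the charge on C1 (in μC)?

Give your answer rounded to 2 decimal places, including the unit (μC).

Initial: C1(2μF, Q=14μC, V=7.00V), C2(5μF, Q=17μC, V=3.40V), C3(2μF, Q=3μC, V=1.50V)
Op 1: CLOSE 3-1: Q_total=17.00, C_total=4.00, V=4.25; Q3=8.50, Q1=8.50; dissipated=15.125
Op 2: CLOSE 3-2: Q_total=25.50, C_total=7.00, V=3.64; Q3=7.29, Q2=18.21; dissipated=0.516
Final charges: Q1=8.50, Q2=18.21, Q3=7.29

Answer: 8.50 μC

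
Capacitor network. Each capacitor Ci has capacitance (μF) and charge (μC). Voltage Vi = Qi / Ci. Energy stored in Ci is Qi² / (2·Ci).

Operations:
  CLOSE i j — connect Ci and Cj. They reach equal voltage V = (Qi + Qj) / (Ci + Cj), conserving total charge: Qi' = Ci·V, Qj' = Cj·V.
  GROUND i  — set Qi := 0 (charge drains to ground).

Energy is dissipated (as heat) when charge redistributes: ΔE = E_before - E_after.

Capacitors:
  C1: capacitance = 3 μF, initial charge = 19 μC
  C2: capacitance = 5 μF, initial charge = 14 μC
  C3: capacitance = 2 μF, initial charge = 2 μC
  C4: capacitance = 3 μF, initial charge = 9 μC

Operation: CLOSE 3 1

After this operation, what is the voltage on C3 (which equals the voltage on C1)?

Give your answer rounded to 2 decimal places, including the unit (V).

Initial: C1(3μF, Q=19μC, V=6.33V), C2(5μF, Q=14μC, V=2.80V), C3(2μF, Q=2μC, V=1.00V), C4(3μF, Q=9μC, V=3.00V)
Op 1: CLOSE 3-1: Q_total=21.00, C_total=5.00, V=4.20; Q3=8.40, Q1=12.60; dissipated=17.067

Answer: 4.20 V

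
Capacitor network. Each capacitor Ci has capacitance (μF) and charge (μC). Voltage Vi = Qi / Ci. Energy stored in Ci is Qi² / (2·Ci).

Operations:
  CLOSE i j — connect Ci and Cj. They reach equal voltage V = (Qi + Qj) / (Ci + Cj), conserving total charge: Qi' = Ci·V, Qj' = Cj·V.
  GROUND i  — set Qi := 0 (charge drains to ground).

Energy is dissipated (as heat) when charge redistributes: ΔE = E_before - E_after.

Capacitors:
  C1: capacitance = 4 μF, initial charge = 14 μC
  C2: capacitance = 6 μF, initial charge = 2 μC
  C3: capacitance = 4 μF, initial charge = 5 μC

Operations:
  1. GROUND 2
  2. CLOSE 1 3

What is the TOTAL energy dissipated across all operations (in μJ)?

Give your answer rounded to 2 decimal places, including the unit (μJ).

Answer: 5.40 μJ

Derivation:
Initial: C1(4μF, Q=14μC, V=3.50V), C2(6μF, Q=2μC, V=0.33V), C3(4μF, Q=5μC, V=1.25V)
Op 1: GROUND 2: Q2=0; energy lost=0.333
Op 2: CLOSE 1-3: Q_total=19.00, C_total=8.00, V=2.38; Q1=9.50, Q3=9.50; dissipated=5.062
Total dissipated: 5.396 μJ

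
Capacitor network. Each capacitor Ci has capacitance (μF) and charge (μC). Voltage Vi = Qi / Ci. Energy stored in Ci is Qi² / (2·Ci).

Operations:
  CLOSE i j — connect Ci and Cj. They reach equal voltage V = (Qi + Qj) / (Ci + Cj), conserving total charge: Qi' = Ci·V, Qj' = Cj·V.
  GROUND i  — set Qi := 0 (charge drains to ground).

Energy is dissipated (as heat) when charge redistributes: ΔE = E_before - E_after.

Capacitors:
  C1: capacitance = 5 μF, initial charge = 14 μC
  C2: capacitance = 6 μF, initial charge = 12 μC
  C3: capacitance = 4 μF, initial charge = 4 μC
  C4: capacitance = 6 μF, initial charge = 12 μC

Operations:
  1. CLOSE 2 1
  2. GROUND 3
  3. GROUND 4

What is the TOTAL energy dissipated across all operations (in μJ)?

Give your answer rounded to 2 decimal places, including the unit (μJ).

Answer: 14.87 μJ

Derivation:
Initial: C1(5μF, Q=14μC, V=2.80V), C2(6μF, Q=12μC, V=2.00V), C3(4μF, Q=4μC, V=1.00V), C4(6μF, Q=12μC, V=2.00V)
Op 1: CLOSE 2-1: Q_total=26.00, C_total=11.00, V=2.36; Q2=14.18, Q1=11.82; dissipated=0.873
Op 2: GROUND 3: Q3=0; energy lost=2.000
Op 3: GROUND 4: Q4=0; energy lost=12.000
Total dissipated: 14.873 μJ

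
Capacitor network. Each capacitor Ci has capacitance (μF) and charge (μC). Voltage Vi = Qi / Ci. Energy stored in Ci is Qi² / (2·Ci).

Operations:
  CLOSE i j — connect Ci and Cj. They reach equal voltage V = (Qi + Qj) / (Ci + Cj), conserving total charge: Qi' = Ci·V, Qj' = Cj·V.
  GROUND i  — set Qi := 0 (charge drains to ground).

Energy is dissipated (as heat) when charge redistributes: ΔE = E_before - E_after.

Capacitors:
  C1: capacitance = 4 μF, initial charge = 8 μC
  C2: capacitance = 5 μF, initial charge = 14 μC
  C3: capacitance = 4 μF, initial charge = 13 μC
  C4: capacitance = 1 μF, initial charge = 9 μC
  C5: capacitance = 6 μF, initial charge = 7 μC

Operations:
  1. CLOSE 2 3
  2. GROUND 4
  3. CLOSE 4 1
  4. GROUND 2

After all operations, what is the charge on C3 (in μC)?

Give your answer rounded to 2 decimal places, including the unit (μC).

Answer: 12.00 μC

Derivation:
Initial: C1(4μF, Q=8μC, V=2.00V), C2(5μF, Q=14μC, V=2.80V), C3(4μF, Q=13μC, V=3.25V), C4(1μF, Q=9μC, V=9.00V), C5(6μF, Q=7μC, V=1.17V)
Op 1: CLOSE 2-3: Q_total=27.00, C_total=9.00, V=3.00; Q2=15.00, Q3=12.00; dissipated=0.225
Op 2: GROUND 4: Q4=0; energy lost=40.500
Op 3: CLOSE 4-1: Q_total=8.00, C_total=5.00, V=1.60; Q4=1.60, Q1=6.40; dissipated=1.600
Op 4: GROUND 2: Q2=0; energy lost=22.500
Final charges: Q1=6.40, Q2=0.00, Q3=12.00, Q4=1.60, Q5=7.00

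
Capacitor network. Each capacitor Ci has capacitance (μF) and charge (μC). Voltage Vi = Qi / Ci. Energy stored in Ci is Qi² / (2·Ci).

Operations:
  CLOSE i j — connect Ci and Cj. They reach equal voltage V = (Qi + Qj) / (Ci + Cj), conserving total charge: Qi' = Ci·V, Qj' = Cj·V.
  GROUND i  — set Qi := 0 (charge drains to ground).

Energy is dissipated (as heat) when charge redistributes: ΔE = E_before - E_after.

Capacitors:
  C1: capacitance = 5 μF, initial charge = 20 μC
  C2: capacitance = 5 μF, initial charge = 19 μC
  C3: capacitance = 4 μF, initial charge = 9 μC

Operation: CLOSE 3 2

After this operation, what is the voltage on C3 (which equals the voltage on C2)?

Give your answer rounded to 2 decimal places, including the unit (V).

Answer: 3.11 V

Derivation:
Initial: C1(5μF, Q=20μC, V=4.00V), C2(5μF, Q=19μC, V=3.80V), C3(4μF, Q=9μC, V=2.25V)
Op 1: CLOSE 3-2: Q_total=28.00, C_total=9.00, V=3.11; Q3=12.44, Q2=15.56; dissipated=2.669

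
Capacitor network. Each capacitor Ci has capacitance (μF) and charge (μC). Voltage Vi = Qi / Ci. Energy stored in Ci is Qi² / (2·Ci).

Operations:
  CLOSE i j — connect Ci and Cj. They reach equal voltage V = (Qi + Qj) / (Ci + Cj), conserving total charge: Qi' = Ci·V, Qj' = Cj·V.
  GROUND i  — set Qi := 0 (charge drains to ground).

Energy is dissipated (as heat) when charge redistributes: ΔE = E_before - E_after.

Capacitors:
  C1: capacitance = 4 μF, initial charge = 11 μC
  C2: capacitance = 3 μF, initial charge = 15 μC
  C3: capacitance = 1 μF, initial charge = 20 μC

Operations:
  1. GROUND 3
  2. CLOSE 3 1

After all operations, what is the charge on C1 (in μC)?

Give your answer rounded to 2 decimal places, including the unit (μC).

Answer: 8.80 μC

Derivation:
Initial: C1(4μF, Q=11μC, V=2.75V), C2(3μF, Q=15μC, V=5.00V), C3(1μF, Q=20μC, V=20.00V)
Op 1: GROUND 3: Q3=0; energy lost=200.000
Op 2: CLOSE 3-1: Q_total=11.00, C_total=5.00, V=2.20; Q3=2.20, Q1=8.80; dissipated=3.025
Final charges: Q1=8.80, Q2=15.00, Q3=2.20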